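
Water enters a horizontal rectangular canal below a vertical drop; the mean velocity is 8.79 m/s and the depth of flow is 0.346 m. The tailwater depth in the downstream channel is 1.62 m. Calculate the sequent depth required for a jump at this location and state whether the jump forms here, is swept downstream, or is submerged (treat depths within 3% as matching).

Fr₁ = V₁/√(g·y₁) = 8.79/√(9.81×0.346) = 4.77.
Conjugate-depth relation: y₂/y₁ = ½[√(1 + 8Fr₁²) − 1] = ½[√183.1 − 1] = 6.27.
y₂ = 6.27 × 0.346 = 2.17 m.
Tailwater y_tw = 1.62 m: y_tw < y₂, so the jump is swept downstream.

y₂ = 2.17 m; the jump is swept downstream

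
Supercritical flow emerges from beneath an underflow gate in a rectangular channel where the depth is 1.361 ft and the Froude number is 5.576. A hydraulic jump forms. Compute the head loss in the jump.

ΔE = 12.06 ft

Fr₁ = 5.576 (given).
Sequent-depth ratio: y₂/y₁ = ½[√(1 + 8Fr₁²) − 1] = ½[√249.73 − 1] = 7.401.
y₂ = 7.401 × 1.361 = 10.07 ft.
V₁ = Fr₁·√(g·y₁) = 5.576×√(32.2×1.361) = 36.91 ft/s; q = V₁·y₁ = 50.24 ft²/s. V₂ = q/y₂ = 50.24/10.07 = 4.987 ft/s. E₁ = y₁ + V₁²/2g = 22.52 ft; E₂ = y₂ + V₂²/2g = 10.46 ft. ΔE = E₁ − E₂ = 12.06 ft.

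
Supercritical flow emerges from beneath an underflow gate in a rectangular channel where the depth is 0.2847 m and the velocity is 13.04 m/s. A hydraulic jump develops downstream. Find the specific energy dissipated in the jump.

Fr₁ = V₁/√(g·y₁) = 13.04/√(9.81×0.2847) = 7.803.
By Bélanger, y₂/y₁ = ½[√(1 + 8Fr₁²) − 1] = ½[√488.07 − 1] = 10.55.
y₂ = 10.55 × 0.2847 = 3.002 m.
q = V₁·y₁ = 13.04 × 0.2847 = 3.712 m²/s. V₂ = q/y₂ = 3.712/3.002 = 1.236 m/s. E₁ = y₁ + V₁²/2g = 8.951 m; E₂ = y₂ + V₂²/2g = 3.080 m. ΔE = E₁ − E₂ = 5.871 m.

ΔE = 5.871 m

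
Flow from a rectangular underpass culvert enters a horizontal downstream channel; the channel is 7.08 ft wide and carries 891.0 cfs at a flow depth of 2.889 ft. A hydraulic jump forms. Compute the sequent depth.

y₂ = 17.06 ft

q = Q/b = 891.0/7.08 = 125.8 ft²/s; V₁ = q/y₁ = 43.56 ft/s. Fr₁ = V₁/√(g·y₁) = 4.516.
Bélanger equation: y₂/y₁ = ½[√(1 + 8Fr₁²) − 1] = ½[√164.19 − 1] = 5.907.
y₂ = 5.907 × 2.889 = 17.06 ft.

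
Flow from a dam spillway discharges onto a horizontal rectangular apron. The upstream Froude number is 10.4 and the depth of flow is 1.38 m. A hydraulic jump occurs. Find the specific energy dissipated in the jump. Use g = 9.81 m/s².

ΔE = 56.0 m

Fr₁ = 10.4 (given).
Sequent-depth ratio: y₂/y₁ = ½[√(1 + 8Fr₁²) − 1] = ½[√866.3 − 1] = 14.2.
y₂ = 14.2 × 1.38 = 19.6 m.
Head loss: ΔE = (y₂ − y₁)³/(4y₁y₂) = (19.6 − 1.38)³/(4×1.38×19.6) = 6067/108 = 56.0 m.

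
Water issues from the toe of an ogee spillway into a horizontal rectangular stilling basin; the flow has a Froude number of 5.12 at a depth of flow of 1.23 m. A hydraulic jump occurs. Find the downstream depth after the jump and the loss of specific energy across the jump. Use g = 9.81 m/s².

y₂ = 8.31 m; ΔE = 8.69 m

Fr₁ = 5.12 (given).
Conjugate-depth relation: y₂/y₁ = ½[√(1 + 8Fr₁²) − 1] = ½[√210.7 − 1] = 6.76.
y₂ = 6.76 × 1.23 = 8.31 m.
V₁ = Fr₁·√(g·y₁) = 5.12×√(9.81×1.23) = 17.8 m/s; q = V₁·y₁ = 21.9 m²/s. V₂ = q/y₂ = 21.9/8.31 = 2.63 m/s. E₁ = y₁ + V₁²/2g = 17.4 m; E₂ = y₂ + V₂²/2g = 8.67 m. ΔE = E₁ − E₂ = 8.69 m.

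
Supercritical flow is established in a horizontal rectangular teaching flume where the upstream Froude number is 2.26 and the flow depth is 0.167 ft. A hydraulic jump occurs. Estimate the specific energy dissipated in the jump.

ΔE = 0.0797 ft

Fr₁ = 2.26 (given).
Bélanger equation: y₂/y₁ = ½[√(1 + 8Fr₁²) − 1] = ½[√41.86 − 1] = 2.73.
y₂ = 2.73 × 0.167 = 0.457 ft.
V₁ = Fr₁·√(g·y₁) = 2.26×√(32.2×0.167) = 5.24 ft/s; q = V₁·y₁ = 0.875 ft²/s. V₂ = q/y₂ = 0.875/0.457 = 1.92 ft/s. E₁ = y₁ + V₁²/2g = 0.593 ft; E₂ = y₂ + V₂²/2g = 0.514 ft. ΔE = E₁ − E₂ = 0.0797 ft.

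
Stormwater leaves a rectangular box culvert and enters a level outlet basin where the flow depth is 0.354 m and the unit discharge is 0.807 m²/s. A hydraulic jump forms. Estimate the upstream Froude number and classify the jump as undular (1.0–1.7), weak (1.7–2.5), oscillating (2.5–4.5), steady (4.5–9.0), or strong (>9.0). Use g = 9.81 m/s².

Fr₁ = 1.22; undular jump

V₁ = q/y₁ = 0.807/0.354 = 2.28 m/s. Fr₁ = V₁/√(g·y₁) = 2.28/√(9.81×0.354) = 1.22.
Fr₁ = 1.22 lies in the undular range.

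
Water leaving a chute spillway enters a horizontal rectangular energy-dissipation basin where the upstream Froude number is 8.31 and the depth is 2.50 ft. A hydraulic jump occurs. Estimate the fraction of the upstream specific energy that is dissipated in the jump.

ΔE/E₁ = 0.675 (67.5%)

Fr₁ = 8.31 (given).
By Bélanger, y₂/y₁ = ½[√(1 + 8Fr₁²) − 1] = ½[√553.4 − 1] = 11.3.
y₂ = 11.3 × 2.50 = 28.2 ft.
E₁ = y₁(1 + Fr₁²/2) = 2.50×(1 + 8.31²/2) = 88.8 ft. ΔE = (y₂ − y₁)³/(4y₁y₂) = 60.0 ft. ΔE/E₁ = 60.0/88.8 = 0.675.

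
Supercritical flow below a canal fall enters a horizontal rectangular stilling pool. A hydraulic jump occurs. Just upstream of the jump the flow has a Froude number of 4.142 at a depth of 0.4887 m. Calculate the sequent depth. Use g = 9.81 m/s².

y₂ = 2.629 m

Fr₁ = 4.142 (given).
By Bélanger, y₂/y₁ = ½[√(1 + 8Fr₁²) − 1] = ½[√138.25 − 1] = 5.379.
y₂ = 5.379 × 0.4887 = 2.629 m.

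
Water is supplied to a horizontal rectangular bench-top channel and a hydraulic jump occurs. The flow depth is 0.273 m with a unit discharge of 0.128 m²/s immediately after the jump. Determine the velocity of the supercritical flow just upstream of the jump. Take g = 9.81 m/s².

V₂ = q/y₂ = 0.128/0.273 = 0.469 m/s; Fr₂ = V₂/√(g·y₂) = 0.287.
From the momentum equation (using Fr₂), y₁/y₂ = ½[√(1 + 8Fr₂²) − 1] = ½[√1.657 − 1] = 0.144.
y₁ = 0.144 × 0.273 = 0.0392 m.
V₁ = q/y₁ = 0.128/0.0392 = 3.27 m/s.

V₁ = 3.27 m/s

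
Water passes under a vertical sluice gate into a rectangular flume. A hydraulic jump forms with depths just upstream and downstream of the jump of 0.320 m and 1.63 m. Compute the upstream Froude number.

Fr₁ = 3.94

For a rectangular channel the momentum equation gives q² = ½·g·y₁·y₂·(y₁ + y₂) = ½×9.81×0.320×1.63×1.95 = 4.99.
q = √4.99 = 2.23 m²/s.
V₁ = q/y₁ = 6.98 m/s; Fr₁ = V₁/√(g·y₁) = 3.94.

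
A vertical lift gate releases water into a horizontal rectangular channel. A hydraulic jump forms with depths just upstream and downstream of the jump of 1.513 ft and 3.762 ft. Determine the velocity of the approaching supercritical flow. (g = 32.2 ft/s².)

For a rectangular channel the momentum equation gives q² = ½·g·y₁·y₂·(y₁ + y₂) = ½×32.2×1.513×3.762×5.275 = 483.4.
q = √483.4 = 21.99 ft²/s.
V₁ = q/y₁ = 21.99/1.513 = 14.53 ft/s.

V₁ = 14.53 ft/s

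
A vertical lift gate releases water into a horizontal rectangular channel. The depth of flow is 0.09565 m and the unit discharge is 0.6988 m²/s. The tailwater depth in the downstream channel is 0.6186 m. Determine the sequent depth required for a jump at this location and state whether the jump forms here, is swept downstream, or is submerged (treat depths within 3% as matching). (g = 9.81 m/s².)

y₂ = 0.9735 m; the jump is swept downstream

V₁ = q/y₁ = 0.6988/0.09565 = 7.306 m/s. Fr₁ = V₁/√(g·y₁) = 7.306/√(9.81×0.09565) = 7.542.
Bélanger equation: y₂/y₁ = ½[√(1 + 8Fr₁²) − 1] = ½[√456.06 − 1] = 10.18.
y₂ = 10.18 × 0.09565 = 0.9735 m.
Tailwater y_tw = 0.6186 m: y_tw < y₂, so the jump is swept downstream.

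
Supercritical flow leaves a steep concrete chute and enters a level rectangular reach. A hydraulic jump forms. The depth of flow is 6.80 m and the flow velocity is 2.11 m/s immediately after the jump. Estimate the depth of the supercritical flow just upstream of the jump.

y₁ = 0.811 m

Fr₂ = V₂/√(g·y₂) = 2.11/√(9.81×6.80) = 0.258.
Since the conjugate-depth ratio holds either way, y₁/y₂ = ½[√(1 + 8Fr₂²) − 1] = ½[√1.534 − 1] = 0.119.
y₁ = 0.119 × 6.80 = 0.811 m.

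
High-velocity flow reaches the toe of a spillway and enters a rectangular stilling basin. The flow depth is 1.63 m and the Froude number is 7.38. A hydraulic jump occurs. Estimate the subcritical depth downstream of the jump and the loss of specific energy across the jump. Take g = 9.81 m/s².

Fr₁ = 7.38 (given).
From the momentum equation for a rectangular channel, y₂/y₁ = ½[√(1 + 8Fr₁²) − 1] = ½[√436.7 − 1] = 9.95.
y₂ = 9.95 × 1.63 = 16.2 m.
V₁ = Fr₁·√(g·y₁) = 7.38×√(9.81×1.63) = 29.5 m/s; q = V₁·y₁ = 48.1 m²/s. V₂ = q/y₂ = 48.1/16.2 = 2.97 m/s. E₁ = y₁ + V₁²/2g = 46.0 m; E₂ = y₂ + V₂²/2g = 16.7 m. ΔE = E₁ − E₂ = 29.4 m.

y₂ = 16.2 m; ΔE = 29.4 m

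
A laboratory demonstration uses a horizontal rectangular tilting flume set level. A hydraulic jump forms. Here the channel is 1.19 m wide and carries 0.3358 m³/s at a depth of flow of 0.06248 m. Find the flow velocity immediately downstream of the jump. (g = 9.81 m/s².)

V₂ = 0.5886 m/s

q = Q/b = 0.3358/1.19 = 0.2822 m²/s; V₁ = q/y₁ = 4.516 m/s. Fr₁ = V₁/√(g·y₁) = 5.769.
Bélanger equation: y₂/y₁ = ½[√(1 + 8Fr₁²) − 1] = ½[√267.24 − 1] = 7.674.
y₂ = 7.674 × 0.06248 = 0.4795 m.
V₂ = q/y₂ = 0.2822/0.4795 = 0.5886 m/s.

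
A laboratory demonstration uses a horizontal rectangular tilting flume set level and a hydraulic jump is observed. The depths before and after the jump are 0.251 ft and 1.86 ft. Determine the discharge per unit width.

q = 3.98 ft²/s

For a rectangular channel the momentum equation gives q² = ½·g·y₁·y₂·(y₁ + y₂) = ½×32.2×0.251×1.86×2.11 = 15.9.
q = √15.9 = 3.98 ft²/s.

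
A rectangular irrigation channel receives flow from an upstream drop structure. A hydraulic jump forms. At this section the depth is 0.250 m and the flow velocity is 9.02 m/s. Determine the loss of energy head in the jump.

ΔE = 2.41 m

Fr₁ = V₁/√(g·y₁) = 9.02/√(9.81×0.250) = 5.76.
Sequent-depth ratio: y₂/y₁ = ½[√(1 + 8Fr₁²) − 1] = ½[√266.4 − 1] = 7.66.
y₂ = 7.66 × 0.250 = 1.92 m.
q = V₁·y₁ = 9.02 × 0.250 = 2.25 m²/s. V₂ = q/y₂ = 2.25/1.92 = 1.18 m/s. E₁ = y₁ + V₁²/2g = 4.40 m; E₂ = y₂ + V₂²/2g = 1.99 m. ΔE = E₁ − E₂ = 2.41 m.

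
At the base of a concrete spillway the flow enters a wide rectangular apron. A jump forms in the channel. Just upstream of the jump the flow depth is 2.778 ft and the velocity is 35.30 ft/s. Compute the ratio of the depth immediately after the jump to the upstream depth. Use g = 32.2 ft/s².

y₂/y₁ = 4.802

Fr₁ = V₁/√(g·y₁) = 35.30/√(32.2×2.778) = 3.732.
Conjugate-depth relation: y₂/y₁ = ½[√(1 + 8Fr₁²) − 1] = ½[√112.44 − 1] = 4.802.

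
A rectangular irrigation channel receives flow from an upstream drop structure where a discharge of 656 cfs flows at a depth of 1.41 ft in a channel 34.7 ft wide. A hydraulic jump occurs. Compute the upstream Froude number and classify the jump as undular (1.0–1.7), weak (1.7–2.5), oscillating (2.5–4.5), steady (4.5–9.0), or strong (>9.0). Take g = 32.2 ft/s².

q = Q/b = 656/34.7 = 18.9 ft²/s; V₁ = q/y₁ = 13.4 ft/s. Fr₁ = V₁/√(g·y₁) = 1.99.
Fr₁ = 1.99 lies in the weak range.

Fr₁ = 1.99; weak jump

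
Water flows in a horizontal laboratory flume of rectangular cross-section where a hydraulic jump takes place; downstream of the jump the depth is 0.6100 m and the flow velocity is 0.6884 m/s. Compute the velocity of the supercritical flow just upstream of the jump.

V₁ = 4.951 m/s

Fr₂ = V₂/√(g·y₂) = 0.6884/√(9.81×0.6100) = 0.2814.
From the momentum equation (using Fr₂), y₁/y₂ = ½[√(1 + 8Fr₂²) − 1] = ½[√1.6335 − 1] = 0.1390.
y₁ = 0.1390 × 0.6100 = 0.08482 m.
V₁ = q/y₁ = 0.4199/0.08482 = 4.951 m/s.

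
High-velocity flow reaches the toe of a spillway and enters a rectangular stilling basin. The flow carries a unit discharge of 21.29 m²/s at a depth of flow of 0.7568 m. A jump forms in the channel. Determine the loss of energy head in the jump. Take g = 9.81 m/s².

ΔE = 30.21 m

V₁ = q/y₁ = 21.29/0.7568 = 28.13 m/s. Fr₁ = V₁/√(g·y₁) = 28.13/√(9.81×0.7568) = 10.32.
Bélanger equation: y₂/y₁ = ½[√(1 + 8Fr₁²) − 1] = ½[√853.76 − 1] = 14.11.
y₂ = 14.11 × 0.7568 = 10.68 m.
V₂ = q/y₂ = 21.29/10.68 = 1.994 m/s. E₁ = y₁ + V₁²/2g = 41.09 m; E₂ = y₂ + V₂²/2g = 10.88 m. ΔE = E₁ − E₂ = 30.21 m.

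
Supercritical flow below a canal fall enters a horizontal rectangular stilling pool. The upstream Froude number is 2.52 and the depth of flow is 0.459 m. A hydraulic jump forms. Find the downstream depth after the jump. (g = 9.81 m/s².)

Fr₁ = 2.52 (given).
Sequent-depth ratio: y₂/y₁ = ½[√(1 + 8Fr₁²) − 1] = ½[√51.80 − 1] = 3.10.
y₂ = 3.10 × 0.459 = 1.42 m.

y₂ = 1.42 m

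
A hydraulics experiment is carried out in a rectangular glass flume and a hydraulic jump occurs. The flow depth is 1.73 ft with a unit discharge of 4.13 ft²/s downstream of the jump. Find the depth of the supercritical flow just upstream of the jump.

V₂ = q/y₂ = 4.13/1.73 = 2.39 ft/s; Fr₂ = V₂/√(g·y₂) = 0.320.
From the momentum equation (using Fr₂), y₁/y₂ = ½[√(1 + 8Fr₂²) − 1] = ½[√1.818 − 1] = 0.174.
y₁ = 0.174 × 1.73 = 0.301 ft.

y₁ = 0.301 ft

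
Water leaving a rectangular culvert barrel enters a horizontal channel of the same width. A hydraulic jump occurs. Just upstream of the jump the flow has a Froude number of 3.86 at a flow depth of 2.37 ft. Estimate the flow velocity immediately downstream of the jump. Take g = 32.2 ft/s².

V₂ = 6.77 ft/s

Fr₁ = 3.86 (given).
From the momentum equation for a rectangular channel, y₂/y₁ = ½[√(1 + 8Fr₁²) − 1] = ½[√120.2 − 1] = 4.98.
y₂ = 4.98 × 2.37 = 11.8 ft.
V₁ = Fr₁·√(g·y₁) = 3.86×√(32.2×2.37) = 33.7 ft/s; q = V₁·y₁ = 79.9 ft²/s.
V₂ = q/y₂ = 79.9/11.8 = 6.77 ft/s.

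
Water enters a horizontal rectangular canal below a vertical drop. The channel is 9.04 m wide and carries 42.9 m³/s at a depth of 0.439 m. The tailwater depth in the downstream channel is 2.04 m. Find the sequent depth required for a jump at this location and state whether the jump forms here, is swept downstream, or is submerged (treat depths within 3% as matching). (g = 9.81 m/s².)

q = Q/b = 42.9/9.04 = 4.75 m²/s; V₁ = q/y₁ = 10.8 m/s. Fr₁ = V₁/√(g·y₁) = 5.21.
Sequent-depth ratio: y₂/y₁ = ½[√(1 + 8Fr₁²) − 1] = ½[√218.1 − 1] = 6.88.
y₂ = 6.88 × 0.439 = 3.02 m.
Tailwater y_tw = 2.04 m: y_tw < y₂, so the jump is swept downstream.

y₂ = 3.02 m; the jump is swept downstream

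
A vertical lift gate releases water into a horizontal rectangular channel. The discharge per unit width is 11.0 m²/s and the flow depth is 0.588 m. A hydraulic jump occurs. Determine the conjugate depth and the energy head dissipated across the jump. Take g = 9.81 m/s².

V₁ = q/y₁ = 11.0/0.588 = 18.7 m/s. Fr₁ = V₁/√(g·y₁) = 18.7/√(9.81×0.588) = 7.79.
By Bélanger, y₂/y₁ = ½[√(1 + 8Fr₁²) − 1] = ½[√486.4 − 1] = 10.5.
y₂ = 10.5 × 0.588 = 6.19 m.
V₂ = q/y₂ = 11.0/6.19 = 1.78 m/s. E₁ = y₁ + V₁²/2g = 18.4 m; E₂ = y₂ + V₂²/2g = 6.35 m. ΔE = E₁ − E₂ = 12.1 m.

y₂ = 6.19 m; ΔE = 12.1 m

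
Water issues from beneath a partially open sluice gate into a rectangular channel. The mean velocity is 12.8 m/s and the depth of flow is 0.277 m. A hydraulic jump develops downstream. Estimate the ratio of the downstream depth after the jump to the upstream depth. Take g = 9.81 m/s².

Fr₁ = V₁/√(g·y₁) = 12.8/√(9.81×0.277) = 7.76.
Sequent-depth ratio: y₂/y₁ = ½[√(1 + 8Fr₁²) − 1] = ½[√483.3 − 1] = 10.5.

y₂/y₁ = 10.5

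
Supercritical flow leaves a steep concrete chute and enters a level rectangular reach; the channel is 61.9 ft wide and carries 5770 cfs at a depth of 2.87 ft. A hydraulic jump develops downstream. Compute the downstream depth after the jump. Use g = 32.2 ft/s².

y₂ = 12.4 ft

q = Q/b = 5770/61.9 = 93.2 ft²/s; V₁ = q/y₁ = 32.5 ft/s. Fr₁ = V₁/√(g·y₁) = 3.38.
Bélanger equation: y₂/y₁ = ½[√(1 + 8Fr₁²) − 1] = ½[√92.32 − 1] = 4.30.
y₂ = 4.30 × 2.87 = 12.4 ft.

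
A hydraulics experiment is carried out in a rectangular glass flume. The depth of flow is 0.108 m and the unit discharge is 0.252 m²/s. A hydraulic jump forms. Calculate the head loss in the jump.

ΔE = 0.0522 m

V₁ = q/y₁ = 0.252/0.108 = 2.33 m/s. Fr₁ = V₁/√(g·y₁) = 2.33/√(9.81×0.108) = 2.27.
From the momentum equation for a rectangular channel, y₂/y₁ = ½[√(1 + 8Fr₁²) − 1] = ½[√42.11 − 1] = 2.74.
y₂ = 2.74 × 0.108 = 0.296 m.
V₂ = q/y₂ = 0.252/0.296 = 0.850 m/s. E₁ = y₁ + V₁²/2g = 0.385 m; E₂ = y₂ + V₂²/2g = 0.333 m. ΔE = E₁ − E₂ = 0.0522 m.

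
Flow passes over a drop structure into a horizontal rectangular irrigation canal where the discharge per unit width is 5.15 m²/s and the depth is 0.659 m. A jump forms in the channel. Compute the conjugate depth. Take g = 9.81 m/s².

V₁ = q/y₁ = 5.15/0.659 = 7.81 m/s. Fr₁ = V₁/√(g·y₁) = 7.81/√(9.81×0.659) = 3.07.
From the momentum equation for a rectangular channel, y₂/y₁ = ½[√(1 + 8Fr₁²) − 1] = ½[√76.58 − 1] = 3.88.
y₂ = 3.88 × 0.659 = 2.55 m.

y₂ = 2.55 m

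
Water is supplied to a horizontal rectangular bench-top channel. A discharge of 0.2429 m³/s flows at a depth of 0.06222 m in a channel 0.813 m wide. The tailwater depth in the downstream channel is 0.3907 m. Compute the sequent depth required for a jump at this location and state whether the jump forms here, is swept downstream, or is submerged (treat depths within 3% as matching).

y₂ = 0.5106 m; the jump is swept downstream

q = Q/b = 0.2429/0.813 = 0.2988 m²/s; V₁ = q/y₁ = 4.802 m/s. Fr₁ = V₁/√(g·y₁) = 6.146.
From the momentum equation for a rectangular channel, y₂/y₁ = ½[√(1 + 8Fr₁²) − 1] = ½[√303.21 − 1] = 8.206.
y₂ = 8.206 × 0.06222 = 0.5106 m.
Tailwater y_tw = 0.3907 m: y_tw < y₂, so the jump is swept downstream.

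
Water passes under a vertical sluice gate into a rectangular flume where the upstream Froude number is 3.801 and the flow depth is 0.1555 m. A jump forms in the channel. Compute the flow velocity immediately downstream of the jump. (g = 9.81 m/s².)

V₂ = 0.9583 m/s

Fr₁ = 3.801 (given).
By Bélanger, y₂/y₁ = ½[√(1 + 8Fr₁²) − 1] = ½[√116.58 − 1] = 4.899.
y₂ = 4.899 × 0.1555 = 0.7617 m.
V₁ = Fr₁·√(g·y₁) = 3.801×√(9.81×0.1555) = 4.695 m/s; q = V₁·y₁ = 0.7300 m²/s.
V₂ = q/y₂ = 0.7300/0.7617 = 0.9583 m/s.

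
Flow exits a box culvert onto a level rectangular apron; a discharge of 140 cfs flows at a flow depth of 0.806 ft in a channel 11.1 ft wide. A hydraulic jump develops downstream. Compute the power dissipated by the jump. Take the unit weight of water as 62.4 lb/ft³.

q = Q/b = 140/11.1 = 12.6 ft²/s; V₁ = q/y₁ = 15.6 ft/s. Fr₁ = V₁/√(g·y₁) = 3.07.
Conjugate-depth relation: y₂/y₁ = ½[√(1 + 8Fr₁²) − 1] = ½[√76.48 − 1] = 3.87.
y₂ = 3.87 × 0.806 = 3.12 ft.
Head loss: ΔE = (y₂ − y₁)³/(4y₁y₂) = (3.12 − 0.806)³/(4×0.806×3.12) = 12.4/10.1 = 1.23 ft.
P = γ·Q·ΔE/550 = 62.4 × 140 × 1.23 / 550 = 19.6 hp.

P = 19.6 hp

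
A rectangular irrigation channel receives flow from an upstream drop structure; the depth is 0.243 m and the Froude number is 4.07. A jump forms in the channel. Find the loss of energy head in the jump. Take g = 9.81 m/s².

ΔE = 0.901 m

Fr₁ = 4.07 (given).
Sequent-depth ratio: y₂/y₁ = ½[√(1 + 8Fr₁²) − 1] = ½[√133.5 − 1] = 5.28.
y₂ = 5.28 × 0.243 = 1.28 m.
V₁ = Fr₁·√(g·y₁) = 4.07×√(9.81×0.243) = 6.28 m/s; q = V₁·y₁ = 1.53 m²/s. V₂ = q/y₂ = 1.53/1.28 = 1.19 m/s. E₁ = y₁ + V₁²/2g = 2.26 m; E₂ = y₂ + V₂²/2g = 1.35 m. ΔE = E₁ − E₂ = 0.901 m.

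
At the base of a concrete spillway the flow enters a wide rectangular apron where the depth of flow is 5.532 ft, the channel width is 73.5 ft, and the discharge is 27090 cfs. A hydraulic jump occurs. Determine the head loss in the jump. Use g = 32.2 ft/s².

ΔE = 36.48 ft

q = Q/b = 27090/73.5 = 368.6 ft²/s; V₁ = q/y₁ = 66.63 ft/s. Fr₁ = V₁/√(g·y₁) = 4.992.
Sequent-depth ratio: y₂/y₁ = ½[√(1 + 8Fr₁²) − 1] = ½[√200.36 − 1] = 6.577.
y₂ = 6.577 × 5.532 = 36.39 ft.
V₂ = q/y₂ = 368.6/36.39 = 10.13 ft/s. E₁ = y₁ + V₁²/2g = 74.46 ft; E₂ = y₂ + V₂²/2g = 37.98 ft. ΔE = E₁ − E₂ = 36.48 ft.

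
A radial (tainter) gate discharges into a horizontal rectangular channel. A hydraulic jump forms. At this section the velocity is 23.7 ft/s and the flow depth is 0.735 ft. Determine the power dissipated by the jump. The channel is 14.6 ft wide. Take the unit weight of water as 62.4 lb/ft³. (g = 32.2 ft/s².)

Fr₁ = V₁/√(g·y₁) = 23.7/√(32.2×0.735) = 4.87.
From the momentum equation for a rectangular channel, y₂/y₁ = ½[√(1 + 8Fr₁²) − 1] = ½[√190.9 − 1] = 6.41.
y₂ = 6.41 × 0.735 = 4.71 ft.
q = V₁·y₁ = 23.7 × 0.735 = 17.4 ft²/s. V₂ = q/y₂ = 17.4/4.71 = 3.70 ft/s. E₁ = y₁ + V₁²/2g = 9.46 ft; E₂ = y₂ + V₂²/2g = 4.92 ft. ΔE = E₁ − E₂ = 4.53 ft.
Q = q·b = 17.4 × 14.6 = 254 cfs. P = γ·Q·ΔE/550 = 62.4 × 254 × 4.53 / 550 = 131 hp.

P = 131 hp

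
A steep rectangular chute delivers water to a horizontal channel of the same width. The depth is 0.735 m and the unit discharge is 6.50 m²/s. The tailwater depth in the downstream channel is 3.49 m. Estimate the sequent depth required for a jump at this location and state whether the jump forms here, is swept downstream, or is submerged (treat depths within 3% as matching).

V₁ = q/y₁ = 6.50/0.735 = 8.84 m/s. Fr₁ = V₁/√(g·y₁) = 8.84/√(9.81×0.735) = 3.29.
By Bélanger, y₂/y₁ = ½[√(1 + 8Fr₁²) − 1] = ½[√87.77 − 1] = 4.18.
y₂ = 4.18 × 0.735 = 3.08 m.
Tailwater y_tw = 3.49 m: y_tw > y₂, so the jump is submerged.

y₂ = 3.08 m; the jump is submerged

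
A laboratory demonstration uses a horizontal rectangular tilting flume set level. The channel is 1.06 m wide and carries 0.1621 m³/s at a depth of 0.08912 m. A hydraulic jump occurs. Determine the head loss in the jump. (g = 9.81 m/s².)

q = Q/b = 0.1621/1.06 = 0.1529 m²/s; V₁ = q/y₁ = 1.716 m/s. Fr₁ = V₁/√(g·y₁) = 1.835.
Conjugate-depth relation: y₂/y₁ = ½[√(1 + 8Fr₁²) − 1] = ½[√27.943 − 1] = 2.143.
y₂ = 2.143 × 0.08912 = 0.1910 m.
V₂ = q/y₂ = 0.1529/0.1910 = 0.8007 m/s. E₁ = y₁ + V₁²/2g = 0.2392 m; E₂ = y₂ + V₂²/2g = 0.2237 m. ΔE = E₁ − E₂ = 0.01553 m.

ΔE = 0.01553 m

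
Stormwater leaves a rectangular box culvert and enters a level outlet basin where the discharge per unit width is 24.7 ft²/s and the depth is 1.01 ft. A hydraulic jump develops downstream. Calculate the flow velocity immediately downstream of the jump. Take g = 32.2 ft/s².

V₂ = 4.38 ft/s

V₁ = q/y₁ = 24.7/1.01 = 24.5 ft/s. Fr₁ = V₁/√(g·y₁) = 24.5/√(32.2×1.01) = 4.29.
Bélanger equation: y₂/y₁ = ½[√(1 + 8Fr₁²) − 1] = ½[√148.1 − 1] = 5.59.
y₂ = 5.59 × 1.01 = 5.64 ft.
V₂ = q/y₂ = 24.7/5.64 = 4.38 ft/s.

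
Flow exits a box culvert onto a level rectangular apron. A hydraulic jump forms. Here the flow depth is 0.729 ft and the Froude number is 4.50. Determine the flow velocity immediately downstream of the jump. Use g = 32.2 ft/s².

Fr₁ = 4.50 (given).
Sequent-depth ratio: y₂/y₁ = ½[√(1 + 8Fr₁²) − 1] = ½[√163.0 − 1] = 5.88.
y₂ = 5.88 × 0.729 = 4.29 ft.
V₁ = Fr₁·√(g·y₁) = 4.50×√(32.2×0.729) = 21.8 ft/s; q = V₁·y₁ = 15.9 ft²/s.
V₂ = q/y₂ = 15.9/4.29 = 3.71 ft/s.

V₂ = 3.71 ft/s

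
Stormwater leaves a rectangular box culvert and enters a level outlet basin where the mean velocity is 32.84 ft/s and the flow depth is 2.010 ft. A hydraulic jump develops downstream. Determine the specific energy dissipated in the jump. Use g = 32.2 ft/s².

Fr₁ = V₁/√(g·y₁) = 32.84/√(32.2×2.010) = 4.082.
By Bélanger, y₂/y₁ = ½[√(1 + 8Fr₁²) − 1] = ½[√134.30 − 1] = 5.294.
y₂ = 5.294 × 2.010 = 10.64 ft.
Head loss: ΔE = (y₂ − y₁)³/(4y₁y₂) = (10.64 − 2.010)³/(4×2.010×10.64) = 643.2/85.56 = 7.517 ft.

ΔE = 7.517 ft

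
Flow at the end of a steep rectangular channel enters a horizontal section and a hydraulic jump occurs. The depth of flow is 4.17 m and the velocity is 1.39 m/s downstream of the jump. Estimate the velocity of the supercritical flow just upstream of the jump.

V₁ = 16.0 m/s

Fr₂ = V₂/√(g·y₂) = 1.39/√(9.81×4.17) = 0.217.
The Bélanger relation is symmetric: y₁/y₂ = ½[√(1 + 8Fr₂²) − 1] = ½[√1.378 − 1] = 0.0869.
y₁ = 0.0869 × 4.17 = 0.362 m.
V₁ = q/y₁ = 5.80/0.362 = 16.0 m/s.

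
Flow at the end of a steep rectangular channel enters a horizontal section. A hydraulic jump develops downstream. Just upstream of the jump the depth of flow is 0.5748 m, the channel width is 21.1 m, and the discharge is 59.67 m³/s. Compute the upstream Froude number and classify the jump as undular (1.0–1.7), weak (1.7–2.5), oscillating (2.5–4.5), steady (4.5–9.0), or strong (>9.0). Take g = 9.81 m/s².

Fr₁ = 2.072; weak jump

q = Q/b = 59.67/21.1 = 2.828 m²/s; V₁ = q/y₁ = 4.920 m/s. Fr₁ = V₁/√(g·y₁) = 2.072.
Fr₁ = 2.072 lies in the weak range.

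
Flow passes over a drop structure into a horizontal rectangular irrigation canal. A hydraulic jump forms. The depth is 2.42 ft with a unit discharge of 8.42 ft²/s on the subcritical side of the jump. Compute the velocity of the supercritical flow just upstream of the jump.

V₁ = 14.0 ft/s

V₂ = q/y₂ = 8.42/2.42 = 3.48 ft/s; Fr₂ = V₂/√(g·y₂) = 0.394.
The Bélanger relation is symmetric: y₁/y₂ = ½[√(1 + 8Fr₂²) − 1] = ½[√2.243 − 1] = 0.249.
y₁ = 0.249 × 2.42 = 0.602 ft.
V₁ = q/y₁ = 8.42/0.602 = 14.0 ft/s.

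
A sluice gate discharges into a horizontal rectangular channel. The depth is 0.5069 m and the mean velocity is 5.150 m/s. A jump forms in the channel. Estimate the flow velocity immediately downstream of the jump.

Fr₁ = V₁/√(g·y₁) = 5.150/√(9.81×0.5069) = 2.309.
Sequent-depth ratio: y₂/y₁ = ½[√(1 + 8Fr₁²) − 1] = ½[√43.669 − 1] = 2.804.
y₂ = 2.804 × 0.5069 = 1.421 m.
q = V₁·y₁ = 5.150 × 0.5069 = 2.611 m²/s.
V₂ = q/y₂ = 2.611/1.421 = 1.837 m/s.

V₂ = 1.837 m/s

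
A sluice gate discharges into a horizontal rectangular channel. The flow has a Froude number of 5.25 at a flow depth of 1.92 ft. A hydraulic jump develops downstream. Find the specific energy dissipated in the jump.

Fr₁ = 5.25 (given).
Bélanger equation: y₂/y₁ = ½[√(1 + 8Fr₁²) − 1] = ½[√221.5 − 1] = 6.94.
y₂ = 6.94 × 1.92 = 13.3 ft.
Head loss: ΔE = (y₂ − y₁)³/(4y₁y₂) = (13.3 − 1.92)³/(4×1.92×13.3) = 1484/102 = 14.5 ft.

ΔE = 14.5 ft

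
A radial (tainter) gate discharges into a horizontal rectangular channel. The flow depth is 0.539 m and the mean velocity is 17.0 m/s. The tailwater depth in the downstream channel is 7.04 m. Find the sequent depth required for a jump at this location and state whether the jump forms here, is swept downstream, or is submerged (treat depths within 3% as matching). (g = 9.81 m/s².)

Fr₁ = V₁/√(g·y₁) = 17.0/√(9.81×0.539) = 7.39.
Conjugate-depth relation: y₂/y₁ = ½[√(1 + 8Fr₁²) − 1] = ½[√438.3 − 1] = 9.97.
y₂ = 9.97 × 0.539 = 5.37 m.
Tailwater y_tw = 7.04 m: y_tw > y₂, so the jump is submerged.

y₂ = 5.37 m; the jump is submerged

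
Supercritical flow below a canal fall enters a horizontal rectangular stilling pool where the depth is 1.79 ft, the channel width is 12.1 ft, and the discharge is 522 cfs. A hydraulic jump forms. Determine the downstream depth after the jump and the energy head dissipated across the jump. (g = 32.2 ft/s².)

y₂ = 7.19 ft; ΔE = 3.06 ft

q = Q/b = 522/12.1 = 43.1 ft²/s; V₁ = q/y₁ = 24.1 ft/s. Fr₁ = V₁/√(g·y₁) = 3.17.
Conjugate-depth relation: y₂/y₁ = ½[√(1 + 8Fr₁²) − 1] = ½[√81.62 − 1] = 4.02.
y₂ = 4.02 × 1.79 = 7.19 ft.
Head loss: ΔE = (y₂ − y₁)³/(4y₁y₂) = (7.19 − 1.79)³/(4×1.79×7.19) = 158/51.5 = 3.06 ft.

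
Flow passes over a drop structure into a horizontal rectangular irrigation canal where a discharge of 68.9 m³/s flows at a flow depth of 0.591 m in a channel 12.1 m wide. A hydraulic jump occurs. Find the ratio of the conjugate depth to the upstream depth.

y₂/y₁ = 5.18

q = Q/b = 68.9/12.1 = 5.69 m²/s; V₁ = q/y₁ = 9.63 m/s. Fr₁ = V₁/√(g·y₁) = 4.00.
From the momentum equation for a rectangular channel, y₂/y₁ = ½[√(1 + 8Fr₁²) − 1] = ½[√129.1 − 1] = 5.18.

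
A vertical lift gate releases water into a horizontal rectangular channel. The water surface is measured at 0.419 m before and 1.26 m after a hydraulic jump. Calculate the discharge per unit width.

q = 2.09 m²/s

For a rectangular channel the momentum equation gives q² = ½·g·y₁·y₂·(y₁ + y₂) = ½×9.81×0.419×1.26×1.68 = 4.35.
q = √4.35 = 2.09 m²/s.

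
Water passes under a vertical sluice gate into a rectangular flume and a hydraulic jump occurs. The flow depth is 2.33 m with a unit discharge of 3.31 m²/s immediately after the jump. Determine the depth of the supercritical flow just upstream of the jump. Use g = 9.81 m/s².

V₂ = q/y₂ = 3.31/2.33 = 1.42 m/s; Fr₂ = V₂/√(g·y₂) = 0.297.
From the momentum equation (using Fr₂), y₁/y₂ = ½[√(1 + 8Fr₂²) − 1] = ½[√1.706 − 1] = 0.153.
y₁ = 0.153 × 2.33 = 0.357 m.

y₁ = 0.357 m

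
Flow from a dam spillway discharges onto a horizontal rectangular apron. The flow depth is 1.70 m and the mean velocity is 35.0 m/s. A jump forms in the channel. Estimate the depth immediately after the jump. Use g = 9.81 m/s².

Fr₁ = V₁/√(g·y₁) = 35.0/√(9.81×1.70) = 8.57.
Sequent-depth ratio: y₂/y₁ = ½[√(1 + 8Fr₁²) − 1] = ½[√588.6 − 1] = 11.6.
y₂ = 11.6 × 1.70 = 19.8 m.

y₂ = 19.8 m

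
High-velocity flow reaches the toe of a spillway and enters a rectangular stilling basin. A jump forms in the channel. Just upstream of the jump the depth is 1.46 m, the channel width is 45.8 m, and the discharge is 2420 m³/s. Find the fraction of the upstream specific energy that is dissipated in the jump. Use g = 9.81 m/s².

q = Q/b = 2420/45.8 = 52.8 m²/s; V₁ = q/y₁ = 36.2 m/s. Fr₁ = V₁/√(g·y₁) = 9.56.
By Bélanger, y₂/y₁ = ½[√(1 + 8Fr₁²) − 1] = ½[√732.6 − 1] = 13.0.
y₂ = 13.0 × 1.46 = 19.0 m.
E₁ = y₁ + V₁²/2g = 68.2 m. ΔE = (y₂ − y₁)³/(4y₁y₂) = 48.8 m. ΔE/E₁ = 48.8/68.2 = 0.715.

ΔE/E₁ = 0.715 (71.5%)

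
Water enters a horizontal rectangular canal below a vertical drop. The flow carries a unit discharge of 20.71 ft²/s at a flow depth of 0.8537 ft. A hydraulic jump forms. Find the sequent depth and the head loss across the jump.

y₂ = 5.176 ft; ΔE = 4.568 ft

V₁ = q/y₁ = 20.71/0.8537 = 24.26 ft/s. Fr₁ = V₁/√(g·y₁) = 24.26/√(32.2×0.8537) = 4.627.
Sequent-depth ratio: y₂/y₁ = ½[√(1 + 8Fr₁²) − 1] = ½[√172.27 − 1] = 6.063.
y₂ = 6.063 × 0.8537 = 5.176 ft.
Head loss: ΔE = (y₂ − y₁)³/(4y₁y₂) = (5.176 − 0.8537)³/(4×0.8537×5.176) = 80.73/17.67 = 4.568 ft.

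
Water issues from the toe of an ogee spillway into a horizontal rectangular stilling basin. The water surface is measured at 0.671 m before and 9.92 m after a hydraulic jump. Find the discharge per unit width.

For a rectangular channel the momentum equation gives q² = ½·g·y₁·y₂·(y₁ + y₂) = ½×9.81×0.671×9.92×10.6 = 346.
q = √346 = 18.6 m²/s.

q = 18.6 m²/s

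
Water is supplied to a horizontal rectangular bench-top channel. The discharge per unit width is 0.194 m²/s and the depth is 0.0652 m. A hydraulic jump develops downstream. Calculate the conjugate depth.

y₂ = 0.312 m

V₁ = q/y₁ = 0.194/0.0652 = 2.98 m/s. Fr₁ = V₁/√(g·y₁) = 2.98/√(9.81×0.0652) = 3.72.
By Bélanger, y₂/y₁ = ½[√(1 + 8Fr₁²) − 1] = ½[√111.7 − 1] = 4.79.
y₂ = 4.79 × 0.0652 = 0.312 m.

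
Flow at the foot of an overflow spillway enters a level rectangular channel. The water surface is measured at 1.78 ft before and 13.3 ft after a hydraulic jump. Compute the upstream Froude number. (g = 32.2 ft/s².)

Fr₁ = 5.63

For a rectangular channel the momentum equation gives q² = ½·g·y₁·y₂·(y₁ + y₂) = ½×32.2×1.78×13.3×15.1 = 5748.
q = √5748 = 75.8 ft²/s.
V₁ = q/y₁ = 42.6 ft/s; Fr₁ = V₁/√(g·y₁) = 5.63.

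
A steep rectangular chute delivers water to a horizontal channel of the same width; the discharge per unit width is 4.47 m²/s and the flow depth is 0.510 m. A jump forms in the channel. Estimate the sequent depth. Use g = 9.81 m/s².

V₁ = q/y₁ = 4.47/0.510 = 8.76 m/s. Fr₁ = V₁/√(g·y₁) = 8.76/√(9.81×0.510) = 3.92.
Sequent-depth ratio: y₂/y₁ = ½[√(1 + 8Fr₁²) − 1] = ½[√123.8 − 1] = 5.06.
y₂ = 5.06 × 0.510 = 2.58 m.

y₂ = 2.58 m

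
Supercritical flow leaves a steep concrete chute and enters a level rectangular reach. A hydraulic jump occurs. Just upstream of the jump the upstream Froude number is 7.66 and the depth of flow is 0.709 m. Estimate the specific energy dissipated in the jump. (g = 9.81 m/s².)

Fr₁ = 7.66 (given).
By Bélanger, y₂/y₁ = ½[√(1 + 8Fr₁²) − 1] = ½[√470.4 − 1] = 10.3.
y₂ = 10.3 × 0.709 = 7.33 m.
V₁ = Fr₁·√(g·y₁) = 7.66×√(9.81×0.709) = 20.2 m/s; q = V₁·y₁ = 14.3 m²/s. V₂ = q/y₂ = 14.3/7.33 = 1.95 m/s. E₁ = y₁ + V₁²/2g = 21.5 m; E₂ = y₂ + V₂²/2g = 7.53 m. ΔE = E₁ − E₂ = 14.0 m.

ΔE = 14.0 m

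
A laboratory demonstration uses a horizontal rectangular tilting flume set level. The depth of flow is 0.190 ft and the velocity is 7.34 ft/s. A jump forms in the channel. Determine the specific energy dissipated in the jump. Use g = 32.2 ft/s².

Fr₁ = V₁/√(g·y₁) = 7.34/√(32.2×0.190) = 2.97.
By Bélanger, y₂/y₁ = ½[√(1 + 8Fr₁²) − 1] = ½[√71.45 − 1] = 3.73.
y₂ = 3.73 × 0.190 = 0.708 ft.
Head loss: ΔE = (y₂ − y₁)³/(4y₁y₂) = (0.708 − 0.190)³/(4×0.190×0.708) = 0.139/0.538 = 0.258 ft.

ΔE = 0.258 ft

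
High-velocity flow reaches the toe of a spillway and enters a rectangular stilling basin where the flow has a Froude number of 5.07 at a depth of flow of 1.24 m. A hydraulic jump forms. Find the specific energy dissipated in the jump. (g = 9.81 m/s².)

Fr₁ = 5.07 (given).
By Bélanger, y₂/y₁ = ½[√(1 + 8Fr₁²) − 1] = ½[√206.6 − 1] = 6.69.
y₂ = 6.69 × 1.24 = 8.29 m.
V₁ = Fr₁·√(g·y₁) = 5.07×√(9.81×1.24) = 17.7 m/s; q = V₁·y₁ = 21.9 m²/s. V₂ = q/y₂ = 21.9/8.29 = 2.64 m/s. E₁ = y₁ + V₁²/2g = 17.2 m; E₂ = y₂ + V₂²/2g = 8.65 m. ΔE = E₁ − E₂ = 8.53 m.

ΔE = 8.53 m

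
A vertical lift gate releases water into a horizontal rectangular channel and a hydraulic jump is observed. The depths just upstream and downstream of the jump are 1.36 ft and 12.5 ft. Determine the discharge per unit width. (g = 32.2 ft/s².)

q = 61.6 ft²/s

For a rectangular channel the momentum equation gives q² = ½·g·y₁·y₂·(y₁ + y₂) = ½×32.2×1.36×12.5×13.9 = 3793.
q = √3793 = 61.6 ft²/s.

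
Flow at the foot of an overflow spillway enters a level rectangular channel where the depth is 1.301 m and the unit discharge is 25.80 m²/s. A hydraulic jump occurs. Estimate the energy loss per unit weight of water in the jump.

ΔE = 11.39 m

V₁ = q/y₁ = 25.80/1.301 = 19.83 m/s. Fr₁ = V₁/√(g·y₁) = 19.83/√(9.81×1.301) = 5.551.
Bélanger equation: y₂/y₁ = ½[√(1 + 8Fr₁²) − 1] = ½[√247.51 − 1] = 7.366.
y₂ = 7.366 × 1.301 = 9.583 m.
V₂ = q/y₂ = 25.80/9.583 = 2.692 m/s. E₁ = y₁ + V₁²/2g = 21.35 m; E₂ = y₂ + V₂²/2g = 9.953 m. ΔE = E₁ − E₂ = 11.39 m.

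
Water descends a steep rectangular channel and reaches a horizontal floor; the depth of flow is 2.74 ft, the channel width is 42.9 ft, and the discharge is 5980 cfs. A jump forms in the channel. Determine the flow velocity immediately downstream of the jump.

q = Q/b = 5980/42.9 = 139 ft²/s; V₁ = q/y₁ = 50.9 ft/s. Fr₁ = V₁/√(g·y₁) = 5.42.
Sequent-depth ratio: y₂/y₁ = ½[√(1 + 8Fr₁²) − 1] = ½[√235.7 − 1] = 7.18.
y₂ = 7.18 × 2.74 = 19.7 ft.
V₂ = q/y₂ = 139/19.7 = 7.09 ft/s.

V₂ = 7.09 ft/s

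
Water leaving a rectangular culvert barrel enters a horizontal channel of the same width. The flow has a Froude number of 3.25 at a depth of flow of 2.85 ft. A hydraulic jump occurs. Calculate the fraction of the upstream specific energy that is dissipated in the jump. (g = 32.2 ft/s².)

ΔE/E₁ = 0.294 (29.4%)

Fr₁ = 3.25 (given).
From the momentum equation for a rectangular channel, y₂/y₁ = ½[√(1 + 8Fr₁²) − 1] = ½[√85.50 − 1] = 4.12.
y₂ = 4.12 × 2.85 = 11.8 ft.
E₁ = y₁(1 + Fr₁²/2) = 2.85×(1 + 3.25²/2) = 17.9 ft. ΔE = (y₂ − y₁)³/(4y₁y₂) = 5.26 ft. ΔE/E₁ = 5.26/17.9 = 0.294.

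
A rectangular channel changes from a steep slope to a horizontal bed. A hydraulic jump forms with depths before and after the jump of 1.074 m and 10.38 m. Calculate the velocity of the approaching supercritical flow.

V₁ = 23.30 m/s

For a rectangular channel the momentum equation gives q² = ½·g·y₁·y₂·(y₁ + y₂) = ½×9.81×1.074×10.38×11.45 = 626.3.
q = √626.3 = 25.03 m²/s.
V₁ = q/y₁ = 25.03/1.074 = 23.30 m/s.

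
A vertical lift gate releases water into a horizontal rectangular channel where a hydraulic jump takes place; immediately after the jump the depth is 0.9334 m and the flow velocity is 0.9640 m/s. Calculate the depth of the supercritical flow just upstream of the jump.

Fr₂ = V₂/√(g·y₂) = 0.9640/√(9.81×0.9334) = 0.3186.
Since the conjugate-depth ratio holds either way, y₁/y₂ = ½[√(1 + 8Fr₂²) − 1] = ½[√1.8119 − 1] = 0.1730.
y₁ = 0.1730 × 0.9334 = 0.1615 m.

y₁ = 0.1615 m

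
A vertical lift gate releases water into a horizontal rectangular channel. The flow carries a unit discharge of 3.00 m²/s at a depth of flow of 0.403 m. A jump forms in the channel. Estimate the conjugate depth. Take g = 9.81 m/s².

y₂ = 1.94 m

V₁ = q/y₁ = 3.00/0.403 = 7.44 m/s. Fr₁ = V₁/√(g·y₁) = 7.44/√(9.81×0.403) = 3.74.
From the momentum equation for a rectangular channel, y₂/y₁ = ½[√(1 + 8Fr₁²) − 1] = ½[√113.1 − 1] = 4.82.
y₂ = 4.82 × 0.403 = 1.94 m.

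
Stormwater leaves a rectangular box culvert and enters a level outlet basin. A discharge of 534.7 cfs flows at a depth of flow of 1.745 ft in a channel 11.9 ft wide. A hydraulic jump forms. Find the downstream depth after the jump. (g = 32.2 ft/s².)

q = Q/b = 534.7/11.9 = 44.93 ft²/s; V₁ = q/y₁ = 25.75 ft/s. Fr₁ = V₁/√(g·y₁) = 3.435.
Conjugate-depth relation: y₂/y₁ = ½[√(1 + 8Fr₁²) − 1] = ½[√95.400 − 1] = 4.384.
y₂ = 4.384 × 1.745 = 7.649 ft.

y₂ = 7.649 ft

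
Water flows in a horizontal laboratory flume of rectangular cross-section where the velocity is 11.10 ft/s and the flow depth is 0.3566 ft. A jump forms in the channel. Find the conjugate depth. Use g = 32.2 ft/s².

y₂ = 1.483 ft

Fr₁ = V₁/√(g·y₁) = 11.10/√(32.2×0.3566) = 3.276.
By Bélanger, y₂/y₁ = ½[√(1 + 8Fr₁²) − 1] = ½[√86.842 − 1] = 4.159.
y₂ = 4.159 × 0.3566 = 1.483 ft.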